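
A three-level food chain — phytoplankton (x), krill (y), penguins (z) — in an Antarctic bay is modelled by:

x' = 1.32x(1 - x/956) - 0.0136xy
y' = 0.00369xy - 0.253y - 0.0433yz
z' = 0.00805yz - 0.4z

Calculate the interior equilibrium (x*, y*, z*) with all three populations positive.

From dz/dt = 0: 0.00805y* = 0.4, so y* = 49.7.
From dx/dt = 0: 1.32(1 - x*/956) = 0.0136·49.7, giving x* = 956·(1 - 0.512) = 467.
From dy/dt = 0: 0.00369·467 - 0.253 = 0.0433z*, so z* = 1.47/0.0433 = 33.9.

x* ≈ 467, y* ≈ 49.7, z* ≈ 33.9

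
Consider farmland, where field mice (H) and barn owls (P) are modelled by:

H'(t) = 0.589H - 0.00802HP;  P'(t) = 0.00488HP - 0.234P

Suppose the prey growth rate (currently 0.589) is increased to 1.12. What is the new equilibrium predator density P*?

At the interior fixed point, setting dH/dt = 0 with H > 0 fixes P* = (prey growth rate)/(HP coefficient) — independent of the other coefficients.
With the change, P* = 1.12/0.00802 = 140; it rises from 73.4.

P* ≈ 140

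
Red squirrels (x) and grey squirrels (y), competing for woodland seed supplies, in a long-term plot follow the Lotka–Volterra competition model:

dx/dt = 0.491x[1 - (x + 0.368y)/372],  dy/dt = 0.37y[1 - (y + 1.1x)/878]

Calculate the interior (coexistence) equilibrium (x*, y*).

x* ≈ 82.2, y* ≈ 788

Setting both brackets to zero gives the nullclines x + 0.368y = 372 and 1.1x + y = 878.
Substituting y = 878 - 1.1x into the first: x(1 - 0.368·1.1) = 372 - 0.368·878.
So x* = 48.9/0.595 = 82.2, and then y* = 878 - 1.1·82.2 = 788.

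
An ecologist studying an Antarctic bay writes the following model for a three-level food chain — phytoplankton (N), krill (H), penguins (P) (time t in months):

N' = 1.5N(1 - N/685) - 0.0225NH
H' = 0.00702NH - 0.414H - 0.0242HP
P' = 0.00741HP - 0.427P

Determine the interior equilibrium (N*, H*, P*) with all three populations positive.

From dP/dt = 0: 0.00741H* = 0.427, so H* = 57.6.
From dN/dt = 0: 1.5(1 - N*/685) = 0.0225·57.6, giving N* = 685·(1 - 0.864) = 92.9.
From dH/dt = 0: 0.00702·92.9 - 0.414 = 0.0242P*, so P* = 0.238/0.0242 = 9.84.

N* ≈ 92.9, H* ≈ 57.6, P* ≈ 9.84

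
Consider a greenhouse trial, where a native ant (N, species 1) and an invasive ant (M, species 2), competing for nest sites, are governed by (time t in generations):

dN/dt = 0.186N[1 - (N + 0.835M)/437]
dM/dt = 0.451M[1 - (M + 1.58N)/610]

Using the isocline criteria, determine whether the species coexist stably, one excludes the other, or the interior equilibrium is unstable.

Compare the nullcline intercepts: K1/α12 = 437/0.835 = 523 < K2 = 610; K2/α21 = 610/1.58 = 386 < K1 = 437.
Since both are reversed, neither can invade when rare; the interior point is a saddle.

unstable coexistence (outcome depends on initial conditions)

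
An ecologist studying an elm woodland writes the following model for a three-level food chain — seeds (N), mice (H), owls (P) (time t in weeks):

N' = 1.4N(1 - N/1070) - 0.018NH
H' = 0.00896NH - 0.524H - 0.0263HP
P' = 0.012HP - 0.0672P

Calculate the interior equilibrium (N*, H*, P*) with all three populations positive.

N* ≈ 993, H* ≈ 5.6, P* ≈ 318

From dP/dt = 0: 0.012H* = 0.0672, so H* = 5.6.
From dN/dt = 0: 1.4(1 - N*/1070) = 0.018·5.6, giving N* = 1070·(1 - 0.072) = 993.
From dH/dt = 0: 0.00896·993 - 0.524 = 0.0263P*, so P* = 8.37/0.0263 = 318.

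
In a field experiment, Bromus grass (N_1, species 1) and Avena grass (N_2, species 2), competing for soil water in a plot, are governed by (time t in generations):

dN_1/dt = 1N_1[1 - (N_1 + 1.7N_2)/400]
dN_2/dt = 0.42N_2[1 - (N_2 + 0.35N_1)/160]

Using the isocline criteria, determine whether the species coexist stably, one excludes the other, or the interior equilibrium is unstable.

Compare the nullcline intercepts: K1/α12 = 400/1.7 = 235 > K2 = 160; K2/α21 = 160/0.35 = 457 > K1 = 400.
Since both inequalities hold, each species can invade when rare, so the interior equilibrium is stable.

stable coexistence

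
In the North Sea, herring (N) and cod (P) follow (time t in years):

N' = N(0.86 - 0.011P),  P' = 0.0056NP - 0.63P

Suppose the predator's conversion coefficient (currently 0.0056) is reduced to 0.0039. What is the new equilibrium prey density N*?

N* ≈ 162

At the interior fixed point, setting dP/dt = 0 with P > 0 fixes N* = (predator death rate)/(NP coefficient) — independent of the other coefficients.
With the change, N* = 0.63/0.0039 = 162; it rises from 112.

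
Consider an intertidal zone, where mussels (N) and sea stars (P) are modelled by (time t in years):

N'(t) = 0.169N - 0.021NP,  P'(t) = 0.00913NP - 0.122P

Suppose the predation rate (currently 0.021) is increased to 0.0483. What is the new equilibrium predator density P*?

At the interior fixed point, setting dN/dt = 0 with N > 0 fixes P* = (prey growth rate)/(NP coefficient) — independent of the other coefficients.
With the change, P* = 0.169/0.0483 = 3.5; it falls from 8.05.

P* ≈ 3.5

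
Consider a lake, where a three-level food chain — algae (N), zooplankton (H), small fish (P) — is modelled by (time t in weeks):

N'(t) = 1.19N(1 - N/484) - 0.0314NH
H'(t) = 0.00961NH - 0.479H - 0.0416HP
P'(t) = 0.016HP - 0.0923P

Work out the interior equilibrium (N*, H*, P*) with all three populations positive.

N* ≈ 410, H* ≈ 5.77, P* ≈ 83.3

From dP/dt = 0: 0.016H* = 0.0923, so H* = 5.77.
From dN/dt = 0: 1.19(1 - N*/484) = 0.0314·5.77, giving N* = 484·(1 - 0.152) = 410.
From dH/dt = 0: 0.00961·410 - 0.479 = 0.0416P*, so P* = 3.46/0.0416 = 83.3.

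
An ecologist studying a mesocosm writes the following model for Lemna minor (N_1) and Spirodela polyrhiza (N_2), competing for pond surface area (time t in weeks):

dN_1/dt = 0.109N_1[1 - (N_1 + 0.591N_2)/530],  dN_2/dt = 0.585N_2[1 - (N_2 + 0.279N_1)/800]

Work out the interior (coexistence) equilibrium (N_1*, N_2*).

N_1* ≈ 68.5, N_2* ≈ 781

Setting both brackets to zero gives the nullclines N_1 + 0.591N_2 = 530 and 0.279N_1 + N_2 = 800.
Substituting N_2 = 800 - 0.279N_1 into the first: N_1(1 - 0.591·0.279) = 530 - 0.591·800.
So N_1* = 57.2/0.835 = 68.5, and then N_2* = 800 - 0.279·68.5 = 781.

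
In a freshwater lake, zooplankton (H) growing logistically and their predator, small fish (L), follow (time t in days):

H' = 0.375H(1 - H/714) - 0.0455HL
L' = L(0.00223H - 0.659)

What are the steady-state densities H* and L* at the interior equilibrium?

H* ≈ 296, L* ≈ 4.83

From dL/dt = 0 with L > 0: 0.00223H* = 0.659, so H* = 296.
Substitute into dH/dt = 0: 0.375(1 - 296/714) = 0.0455L*.
The bracket is 0.586, giving L* = 0.22/0.0455 = 4.83.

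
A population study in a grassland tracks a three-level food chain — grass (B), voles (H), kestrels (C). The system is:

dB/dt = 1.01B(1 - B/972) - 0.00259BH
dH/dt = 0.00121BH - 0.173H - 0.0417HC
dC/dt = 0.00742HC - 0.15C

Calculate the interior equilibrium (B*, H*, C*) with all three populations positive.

From dC/dt = 0: 0.00742H* = 0.15, so H* = 20.2.
From dB/dt = 0: 1.01(1 - B*/972) = 0.00259·20.2, giving B* = 972·(1 - 0.0518) = 922.
From dH/dt = 0: 0.00121·922 - 0.173 = 0.0417C*, so C* = 0.942/0.0417 = 22.6.

B* ≈ 922, H* ≈ 20.2, C* ≈ 22.6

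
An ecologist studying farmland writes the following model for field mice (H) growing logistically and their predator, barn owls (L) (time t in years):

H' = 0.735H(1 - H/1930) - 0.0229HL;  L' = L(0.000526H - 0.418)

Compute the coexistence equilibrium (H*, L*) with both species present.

From dL/dt = 0 with L > 0: 0.000526H* = 0.418, so H* = 795.
Substitute into dH/dt = 0: 0.735(1 - 795/1930) = 0.0229L*.
The bracket is 0.588, giving L* = 0.432/0.0229 = 18.9.

H* ≈ 795, L* ≈ 18.9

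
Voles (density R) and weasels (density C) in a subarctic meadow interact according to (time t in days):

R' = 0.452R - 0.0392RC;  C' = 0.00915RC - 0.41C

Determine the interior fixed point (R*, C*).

R* ≈ 44.8, C* ≈ 11.5

Set dC/dt = 0 with C > 0: 0.00915R - 0.41 = 0, so R* = 0.41/0.00915 = 44.8.
Set dR/dt = 0 with R > 0: 0.452 - 0.0392C = 0, so C* = 0.452/0.0392 = 11.5.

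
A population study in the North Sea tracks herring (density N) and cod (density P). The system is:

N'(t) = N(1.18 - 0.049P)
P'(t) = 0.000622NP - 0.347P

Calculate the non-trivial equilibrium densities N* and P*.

Set dP/dt = 0 with P > 0: 0.000622N - 0.347 = 0, so N* = 0.347/0.000622 = 558.
Set dN/dt = 0 with N > 0: 1.18 - 0.049P = 0, so P* = 1.18/0.049 = 24.1.

N* ≈ 558, P* ≈ 24.1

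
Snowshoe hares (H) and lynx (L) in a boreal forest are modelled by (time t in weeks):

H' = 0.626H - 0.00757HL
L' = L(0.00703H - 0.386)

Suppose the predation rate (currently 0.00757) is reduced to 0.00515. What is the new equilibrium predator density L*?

At the interior fixed point, setting dH/dt = 0 with H > 0 fixes L* = (prey growth rate)/(HL coefficient) — independent of the other coefficients.
With the change, L* = 0.626/0.00515 = 122; it rises from 82.7.

L* ≈ 122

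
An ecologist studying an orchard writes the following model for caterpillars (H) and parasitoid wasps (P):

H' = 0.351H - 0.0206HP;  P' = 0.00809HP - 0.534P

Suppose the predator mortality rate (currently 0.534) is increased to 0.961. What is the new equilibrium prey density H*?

At the interior fixed point, setting dP/dt = 0 with P > 0 fixes H* = (predator death rate)/(HP coefficient) — independent of the other coefficients.
With the change, H* = 0.961/0.00809 = 119; it rises from 66.

H* ≈ 119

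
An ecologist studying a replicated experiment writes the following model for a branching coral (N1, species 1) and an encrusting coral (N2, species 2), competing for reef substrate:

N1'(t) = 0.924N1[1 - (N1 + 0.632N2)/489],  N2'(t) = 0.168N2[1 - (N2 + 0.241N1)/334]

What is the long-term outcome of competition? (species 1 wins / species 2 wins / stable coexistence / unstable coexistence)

stable coexistence

Compare the nullcline intercepts: K1/α12 = 489/0.632 = 774 > K2 = 334; K2/α21 = 334/0.241 = 1390 > K1 = 489.
Since both inequalities hold, each species can invade when rare, so the interior equilibrium is stable.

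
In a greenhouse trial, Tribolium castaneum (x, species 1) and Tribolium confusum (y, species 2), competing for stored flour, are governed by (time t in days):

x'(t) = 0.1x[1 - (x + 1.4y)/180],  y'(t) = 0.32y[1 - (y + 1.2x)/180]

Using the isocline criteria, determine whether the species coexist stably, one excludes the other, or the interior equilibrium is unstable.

Compare the nullcline intercepts: K1/α12 = 180/1.4 = 129 < K2 = 180; K2/α21 = 180/1.2 = 150 < K1 = 180.
Since both are reversed, neither can invade when rare; the interior point is a saddle.

unstable coexistence (outcome depends on initial conditions)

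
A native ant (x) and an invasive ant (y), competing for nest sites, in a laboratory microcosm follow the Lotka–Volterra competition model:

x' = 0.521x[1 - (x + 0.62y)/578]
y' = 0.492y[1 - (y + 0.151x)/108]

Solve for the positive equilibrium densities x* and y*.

x* ≈ 564, y* ≈ 22.9

Setting both brackets to zero gives the nullclines x + 0.62y = 578 and 0.151x + y = 108.
Substituting y = 108 - 0.151x into the first: x(1 - 0.62·0.151) = 578 - 0.62·108.
So x* = 511/0.906 = 564, and then y* = 108 - 0.151·564 = 22.9.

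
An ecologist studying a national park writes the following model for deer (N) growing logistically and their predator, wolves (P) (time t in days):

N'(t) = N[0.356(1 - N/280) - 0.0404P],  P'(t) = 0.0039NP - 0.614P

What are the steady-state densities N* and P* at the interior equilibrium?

From dP/dt = 0 with P > 0: 0.0039N* = 0.614, so N* = 157.
Substitute into dN/dt = 0: 0.356(1 - 157/280) = 0.0404P*.
The bracket is 0.438, giving P* = 0.156/0.0404 = 3.86.

N* ≈ 157, P* ≈ 3.86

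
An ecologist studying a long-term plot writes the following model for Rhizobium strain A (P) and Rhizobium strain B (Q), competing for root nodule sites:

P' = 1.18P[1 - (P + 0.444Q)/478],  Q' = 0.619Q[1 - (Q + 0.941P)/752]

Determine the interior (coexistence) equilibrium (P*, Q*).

Setting both brackets to zero gives the nullclines P + 0.444Q = 478 and 0.941P + Q = 752.
Substituting Q = 752 - 0.941P into the first: P(1 - 0.444·0.941) = 478 - 0.444·752.
So P* = 144/0.582 = 248, and then Q* = 752 - 0.941·248 = 519.

P* ≈ 248, Q* ≈ 519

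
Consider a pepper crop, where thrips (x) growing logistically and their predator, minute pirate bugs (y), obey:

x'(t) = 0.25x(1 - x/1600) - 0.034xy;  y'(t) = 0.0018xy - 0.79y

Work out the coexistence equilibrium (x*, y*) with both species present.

From dy/dt = 0 with y > 0: 0.0018x* = 0.79, so x* = 439.
Substitute into dx/dt = 0: 0.25(1 - 439/1600) = 0.034y*.
The bracket is 0.726, giving y* = 0.181/0.034 = 5.34.

x* ≈ 439, y* ≈ 5.34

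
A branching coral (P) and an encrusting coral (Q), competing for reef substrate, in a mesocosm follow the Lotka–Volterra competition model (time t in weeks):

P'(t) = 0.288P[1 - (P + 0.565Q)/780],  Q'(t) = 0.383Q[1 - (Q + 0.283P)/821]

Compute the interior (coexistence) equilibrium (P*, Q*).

Setting both brackets to zero gives the nullclines P + 0.565Q = 780 and 0.283P + Q = 821.
Substituting Q = 821 - 0.283P into the first: P(1 - 0.565·0.283) = 780 - 0.565·821.
So P* = 316/0.84 = 376, and then Q* = 821 - 0.283·376 = 715.

P* ≈ 376, Q* ≈ 715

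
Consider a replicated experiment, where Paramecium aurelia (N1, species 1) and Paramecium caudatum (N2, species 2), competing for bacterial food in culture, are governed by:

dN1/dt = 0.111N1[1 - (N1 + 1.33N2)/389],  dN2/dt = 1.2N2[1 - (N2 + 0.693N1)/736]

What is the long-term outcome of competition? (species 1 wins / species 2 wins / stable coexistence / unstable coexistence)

Compare the nullcline intercepts: K1/α12 = 389/1.33 = 292 < K2 = 736; K2/α21 = 736/0.693 = 1060 > K1 = 389.
Since the inequalities point opposite ways, species 2 can invade but species 1 cannot.

species 2 excludes species 1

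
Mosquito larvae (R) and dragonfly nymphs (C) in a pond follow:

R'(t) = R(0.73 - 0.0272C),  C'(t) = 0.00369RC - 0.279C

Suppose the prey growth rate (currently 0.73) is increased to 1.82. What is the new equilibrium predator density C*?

At the interior fixed point, setting dR/dt = 0 with R > 0 fixes C* = (prey growth rate)/(RC coefficient) — independent of the other coefficients.
With the change, C* = 1.82/0.0272 = 66.9; it rises from 26.8.

C* ≈ 66.9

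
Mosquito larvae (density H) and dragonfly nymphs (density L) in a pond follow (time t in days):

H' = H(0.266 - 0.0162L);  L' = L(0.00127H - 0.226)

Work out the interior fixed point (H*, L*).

Set dL/dt = 0 with L > 0: 0.00127H - 0.226 = 0, so H* = 0.226/0.00127 = 178.
Set dH/dt = 0 with H > 0: 0.266 - 0.0162L = 0, so L* = 0.266/0.0162 = 16.4.

H* ≈ 178, L* ≈ 16.4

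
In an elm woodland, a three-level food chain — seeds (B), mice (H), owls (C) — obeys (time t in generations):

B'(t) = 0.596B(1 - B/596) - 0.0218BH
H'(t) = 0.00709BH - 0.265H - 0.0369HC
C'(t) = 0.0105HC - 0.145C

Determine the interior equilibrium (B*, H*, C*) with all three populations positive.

From dC/dt = 0: 0.0105H* = 0.145, so H* = 13.8.
From dB/dt = 0: 0.596(1 - B*/596) = 0.0218·13.8, giving B* = 596·(1 - 0.505) = 295.
From dH/dt = 0: 0.00709·295 - 0.265 = 0.0369C*, so C* = 1.83/0.0369 = 49.5.

B* ≈ 295, H* ≈ 13.8, C* ≈ 49.5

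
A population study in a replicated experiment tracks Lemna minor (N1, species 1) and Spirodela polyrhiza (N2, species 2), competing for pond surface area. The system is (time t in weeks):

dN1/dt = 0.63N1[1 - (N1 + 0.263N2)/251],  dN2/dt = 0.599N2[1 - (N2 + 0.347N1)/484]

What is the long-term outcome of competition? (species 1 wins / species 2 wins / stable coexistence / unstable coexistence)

Compare the nullcline intercepts: K1/α12 = 251/0.263 = 954 > K2 = 484; K2/α21 = 484/0.347 = 1390 > K1 = 251.
Since both inequalities hold, each species can invade when rare, so the interior equilibrium is stable.

stable coexistence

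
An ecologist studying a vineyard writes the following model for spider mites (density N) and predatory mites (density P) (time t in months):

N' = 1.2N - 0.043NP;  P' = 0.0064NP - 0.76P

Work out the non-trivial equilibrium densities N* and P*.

Set dP/dt = 0 with P > 0: 0.0064N - 0.76 = 0, so N* = 0.76/0.0064 = 119.
Set dN/dt = 0 with N > 0: 1.2 - 0.043P = 0, so P* = 1.2/0.043 = 27.9.

N* ≈ 119, P* ≈ 27.9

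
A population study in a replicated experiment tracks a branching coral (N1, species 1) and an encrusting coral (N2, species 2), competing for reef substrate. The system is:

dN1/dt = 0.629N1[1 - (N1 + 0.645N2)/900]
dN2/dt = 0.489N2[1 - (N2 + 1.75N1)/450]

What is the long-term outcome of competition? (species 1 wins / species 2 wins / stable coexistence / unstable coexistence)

Compare the nullcline intercepts: K1/α12 = 900/0.645 = 1400 > K2 = 450; K2/α21 = 450/1.75 = 257 < K1 = 900.
Since the inequalities point opposite ways, species 1 can invade but species 2 cannot.

species 1 excludes species 2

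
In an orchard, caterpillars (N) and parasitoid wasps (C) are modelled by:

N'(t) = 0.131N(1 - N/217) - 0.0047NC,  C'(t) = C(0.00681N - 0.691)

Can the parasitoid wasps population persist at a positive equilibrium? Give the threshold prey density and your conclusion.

The predator equation gives dC/dt > 0 only when N > 0.691/0.00681 = 101.
Without the predator, N → K = 217. Since 217 > 101, the predator can invade and persist.

Threshold N = 101; K > 101, so yes, the predator persists.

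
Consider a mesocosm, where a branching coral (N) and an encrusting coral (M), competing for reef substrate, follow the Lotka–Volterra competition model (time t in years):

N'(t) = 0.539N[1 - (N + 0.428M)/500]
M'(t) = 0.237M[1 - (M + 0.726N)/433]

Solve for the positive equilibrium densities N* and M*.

N* ≈ 457, M* ≈ 102

Setting both brackets to zero gives the nullclines N + 0.428M = 500 and 0.726N + M = 433.
Substituting M = 433 - 0.726N into the first: N(1 - 0.428·0.726) = 500 - 0.428·433.
So N* = 315/0.689 = 457, and then M* = 433 - 0.726·457 = 102.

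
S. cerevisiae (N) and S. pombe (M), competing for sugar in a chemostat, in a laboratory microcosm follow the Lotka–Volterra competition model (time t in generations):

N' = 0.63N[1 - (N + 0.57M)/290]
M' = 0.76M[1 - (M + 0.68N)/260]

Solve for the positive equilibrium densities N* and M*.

N* ≈ 232, M* ≈ 103

Setting both brackets to zero gives the nullclines N + 0.57M = 290 and 0.68N + M = 260.
Substituting M = 260 - 0.68N into the first: N(1 - 0.57·0.68) = 290 - 0.57·260.
So N* = 142/0.612 = 232, and then M* = 260 - 0.68·232 = 103.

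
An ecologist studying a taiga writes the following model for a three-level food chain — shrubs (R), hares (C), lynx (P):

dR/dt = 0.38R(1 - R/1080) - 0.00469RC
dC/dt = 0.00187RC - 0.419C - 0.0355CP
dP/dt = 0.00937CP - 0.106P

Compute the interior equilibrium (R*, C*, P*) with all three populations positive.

R* ≈ 929, C* ≈ 11.3, P* ≈ 37.1

From dP/dt = 0: 0.00937C* = 0.106, so C* = 11.3.
From dR/dt = 0: 0.38(1 - R*/1080) = 0.00469·11.3, giving R* = 1080·(1 - 0.14) = 929.
From dC/dt = 0: 0.00187·929 - 0.419 = 0.0355P*, so P* = 1.32/0.0355 = 37.1.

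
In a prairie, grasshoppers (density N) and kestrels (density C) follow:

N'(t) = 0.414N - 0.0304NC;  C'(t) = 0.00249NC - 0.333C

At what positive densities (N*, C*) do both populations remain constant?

N* ≈ 134, C* ≈ 13.6

Set dC/dt = 0 with C > 0: 0.00249N - 0.333 = 0, so N* = 0.333/0.00249 = 134.
Set dN/dt = 0 with N > 0: 0.414 - 0.0304C = 0, so C* = 0.414/0.0304 = 13.6.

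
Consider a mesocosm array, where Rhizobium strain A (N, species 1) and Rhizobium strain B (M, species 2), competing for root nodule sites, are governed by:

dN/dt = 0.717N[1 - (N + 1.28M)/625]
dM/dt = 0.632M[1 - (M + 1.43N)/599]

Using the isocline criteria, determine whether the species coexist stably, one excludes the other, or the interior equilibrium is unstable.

Compare the nullcline intercepts: K1/α12 = 625/1.28 = 488 < K2 = 599; K2/α21 = 599/1.43 = 419 < K1 = 625.
Since both are reversed, neither can invade when rare; the interior point is a saddle.

unstable coexistence (outcome depends on initial conditions)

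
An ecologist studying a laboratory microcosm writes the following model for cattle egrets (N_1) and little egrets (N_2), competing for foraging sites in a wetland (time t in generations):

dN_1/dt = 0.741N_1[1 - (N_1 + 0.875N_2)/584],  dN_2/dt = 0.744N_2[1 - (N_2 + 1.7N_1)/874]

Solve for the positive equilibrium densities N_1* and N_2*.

Setting both brackets to zero gives the nullclines N_1 + 0.875N_2 = 584 and 1.7N_1 + N_2 = 874.
Substituting N_2 = 874 - 1.7N_1 into the first: N_1(1 - 0.875·1.7) = 584 - 0.875·874.
So N_1* = -181/-0.488 = 371, and then N_2* = 874 - 1.7·371 = 244.

N_1* ≈ 371, N_2* ≈ 244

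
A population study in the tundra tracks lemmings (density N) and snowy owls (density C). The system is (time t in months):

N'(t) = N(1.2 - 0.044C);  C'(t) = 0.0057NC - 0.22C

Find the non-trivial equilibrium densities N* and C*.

Set dC/dt = 0 with C > 0: 0.0057N - 0.22 = 0, so N* = 0.22/0.0057 = 38.6.
Set dN/dt = 0 with N > 0: 1.2 - 0.044C = 0, so C* = 1.2/0.044 = 27.3.

N* ≈ 38.6, C* ≈ 27.3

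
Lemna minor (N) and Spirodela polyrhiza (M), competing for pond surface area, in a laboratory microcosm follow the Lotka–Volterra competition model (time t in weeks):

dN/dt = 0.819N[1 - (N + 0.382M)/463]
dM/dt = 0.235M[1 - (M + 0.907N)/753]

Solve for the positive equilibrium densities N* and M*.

N* ≈ 268, M* ≈ 510

Setting both brackets to zero gives the nullclines N + 0.382M = 463 and 0.907N + M = 753.
Substituting M = 753 - 0.907N into the first: N(1 - 0.382·0.907) = 463 - 0.382·753.
So N* = 175/0.654 = 268, and then M* = 753 - 0.907·268 = 510.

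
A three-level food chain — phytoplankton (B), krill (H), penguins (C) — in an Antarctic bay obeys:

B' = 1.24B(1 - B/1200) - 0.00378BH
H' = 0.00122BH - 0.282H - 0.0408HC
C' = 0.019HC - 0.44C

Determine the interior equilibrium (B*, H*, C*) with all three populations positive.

From dC/dt = 0: 0.019H* = 0.44, so H* = 23.2.
From dB/dt = 0: 1.24(1 - B*/1200) = 0.00378·23.2, giving B* = 1200·(1 - 0.0706) = 1120.
From dH/dt = 0: 0.00122·1120 - 0.282 = 0.0408C*, so C* = 1.08/0.0408 = 26.4.

B* ≈ 1120, H* ≈ 23.2, C* ≈ 26.4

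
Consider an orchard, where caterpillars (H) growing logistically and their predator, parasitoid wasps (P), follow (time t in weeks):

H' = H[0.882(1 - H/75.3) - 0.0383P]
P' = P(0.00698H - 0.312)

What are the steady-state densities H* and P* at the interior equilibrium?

H* ≈ 44.7, P* ≈ 9.36

From dP/dt = 0 with P > 0: 0.00698H* = 0.312, so H* = 44.7.
Substitute into dH/dt = 0: 0.882(1 - 44.7/75.3) = 0.0383P*.
The bracket is 0.406, giving P* = 0.358/0.0383 = 9.36.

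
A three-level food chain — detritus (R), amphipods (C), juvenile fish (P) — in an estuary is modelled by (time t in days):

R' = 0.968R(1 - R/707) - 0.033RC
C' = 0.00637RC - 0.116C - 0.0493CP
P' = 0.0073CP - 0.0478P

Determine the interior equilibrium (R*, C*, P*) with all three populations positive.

R* ≈ 549, C* ≈ 6.55, P* ≈ 68.6

From dP/dt = 0: 0.0073C* = 0.0478, so C* = 6.55.
From dR/dt = 0: 0.968(1 - R*/707) = 0.033·6.55, giving R* = 707·(1 - 0.223) = 549.
From dC/dt = 0: 0.00637·549 - 0.116 = 0.0493P*, so P* = 3.38/0.0493 = 68.6.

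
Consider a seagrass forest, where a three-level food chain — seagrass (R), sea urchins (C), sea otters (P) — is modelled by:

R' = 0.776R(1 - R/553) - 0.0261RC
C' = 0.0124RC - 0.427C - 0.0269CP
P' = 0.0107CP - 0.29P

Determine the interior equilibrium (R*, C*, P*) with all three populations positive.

R* ≈ 48.9, C* ≈ 27.1, P* ≈ 6.67

From dP/dt = 0: 0.0107C* = 0.29, so C* = 27.1.
From dR/dt = 0: 0.776(1 - R*/553) = 0.0261·27.1, giving R* = 553·(1 - 0.912) = 48.9.
From dC/dt = 0: 0.0124·48.9 - 0.427 = 0.0269P*, so P* = 0.179/0.0269 = 6.67.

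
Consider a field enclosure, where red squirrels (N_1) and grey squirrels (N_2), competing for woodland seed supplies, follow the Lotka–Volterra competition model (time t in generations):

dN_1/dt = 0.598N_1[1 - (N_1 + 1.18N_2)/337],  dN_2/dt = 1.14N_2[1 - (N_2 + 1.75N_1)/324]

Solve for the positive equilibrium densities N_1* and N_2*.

Setting both brackets to zero gives the nullclines N_1 + 1.18N_2 = 337 and 1.75N_1 + N_2 = 324.
Substituting N_2 = 324 - 1.75N_1 into the first: N_1(1 - 1.18·1.75) = 337 - 1.18·324.
So N_1* = -45.3/-1.06 = 42.6, and then N_2* = 324 - 1.75·42.6 = 250.

N_1* ≈ 42.6, N_2* ≈ 250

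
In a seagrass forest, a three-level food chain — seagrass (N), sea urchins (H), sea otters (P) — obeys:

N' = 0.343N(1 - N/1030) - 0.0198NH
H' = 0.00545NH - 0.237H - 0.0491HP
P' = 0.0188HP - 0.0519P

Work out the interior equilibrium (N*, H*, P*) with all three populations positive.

N* ≈ 866, H* ≈ 2.76, P* ≈ 91.3

From dP/dt = 0: 0.0188H* = 0.0519, so H* = 2.76.
From dN/dt = 0: 0.343(1 - N*/1030) = 0.0198·2.76, giving N* = 1030·(1 - 0.159) = 866.
From dH/dt = 0: 0.00545·866 - 0.237 = 0.0491P*, so P* = 4.48/0.0491 = 91.3.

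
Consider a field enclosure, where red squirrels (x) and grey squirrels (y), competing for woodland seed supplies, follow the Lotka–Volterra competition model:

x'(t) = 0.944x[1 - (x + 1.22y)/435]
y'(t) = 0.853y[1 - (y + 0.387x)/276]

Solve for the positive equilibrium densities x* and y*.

Setting both brackets to zero gives the nullclines x + 1.22y = 435 and 0.387x + y = 276.
Substituting y = 276 - 0.387x into the first: x(1 - 1.22·0.387) = 435 - 1.22·276.
So x* = 98.3/0.528 = 186, and then y* = 276 - 0.387·186 = 204.

x* ≈ 186, y* ≈ 204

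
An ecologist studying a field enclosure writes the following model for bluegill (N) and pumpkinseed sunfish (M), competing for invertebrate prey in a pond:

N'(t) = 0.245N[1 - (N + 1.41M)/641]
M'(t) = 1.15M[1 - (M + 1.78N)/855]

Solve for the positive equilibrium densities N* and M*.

N* ≈ 374, M* ≈ 189

Setting both brackets to zero gives the nullclines N + 1.41M = 641 and 1.78N + M = 855.
Substituting M = 855 - 1.78N into the first: N(1 - 1.41·1.78) = 641 - 1.41·855.
So N* = -565/-1.51 = 374, and then M* = 855 - 1.78·374 = 189.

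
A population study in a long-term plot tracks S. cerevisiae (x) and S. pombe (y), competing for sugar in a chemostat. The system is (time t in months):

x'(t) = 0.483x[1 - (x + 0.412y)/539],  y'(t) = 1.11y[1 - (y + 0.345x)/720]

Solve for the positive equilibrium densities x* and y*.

x* ≈ 283, y* ≈ 623

Setting both brackets to zero gives the nullclines x + 0.412y = 539 and 0.345x + y = 720.
Substituting y = 720 - 0.345x into the first: x(1 - 0.412·0.345) = 539 - 0.412·720.
So x* = 242/0.858 = 283, and then y* = 720 - 0.345·283 = 623.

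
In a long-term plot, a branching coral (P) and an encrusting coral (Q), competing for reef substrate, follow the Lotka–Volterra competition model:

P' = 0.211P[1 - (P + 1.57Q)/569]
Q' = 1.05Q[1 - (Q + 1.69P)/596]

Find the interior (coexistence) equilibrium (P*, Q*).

P* ≈ 222, Q* ≈ 221

Setting both brackets to zero gives the nullclines P + 1.57Q = 569 and 1.69P + Q = 596.
Substituting Q = 596 - 1.69P into the first: P(1 - 1.57·1.69) = 569 - 1.57·596.
So P* = -367/-1.65 = 222, and then Q* = 596 - 1.69·222 = 221.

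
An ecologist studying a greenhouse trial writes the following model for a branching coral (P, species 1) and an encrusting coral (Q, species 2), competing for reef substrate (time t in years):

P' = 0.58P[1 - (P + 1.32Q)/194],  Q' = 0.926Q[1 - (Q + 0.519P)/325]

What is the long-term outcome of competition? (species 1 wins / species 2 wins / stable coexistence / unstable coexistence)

Compare the nullcline intercepts: K1/α12 = 194/1.32 = 147 < K2 = 325; K2/α21 = 325/0.519 = 626 > K1 = 194.
Since the inequalities point opposite ways, species 2 can invade but species 1 cannot.

species 2 excludes species 1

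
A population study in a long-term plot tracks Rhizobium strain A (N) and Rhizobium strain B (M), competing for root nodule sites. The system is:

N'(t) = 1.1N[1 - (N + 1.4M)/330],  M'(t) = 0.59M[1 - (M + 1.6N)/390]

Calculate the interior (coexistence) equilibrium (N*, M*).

N* ≈ 174, M* ≈ 111

Setting both brackets to zero gives the nullclines N + 1.4M = 330 and 1.6N + M = 390.
Substituting M = 390 - 1.6N into the first: N(1 - 1.4·1.6) = 330 - 1.4·390.
So N* = -216/-1.24 = 174, and then M* = 390 - 1.6·174 = 111.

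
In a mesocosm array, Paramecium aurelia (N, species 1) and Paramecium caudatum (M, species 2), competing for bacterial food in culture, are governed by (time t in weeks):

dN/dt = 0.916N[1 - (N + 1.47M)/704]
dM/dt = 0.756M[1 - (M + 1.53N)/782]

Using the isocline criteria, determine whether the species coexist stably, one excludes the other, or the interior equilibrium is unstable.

unstable coexistence (outcome depends on initial conditions)

Compare the nullcline intercepts: K1/α12 = 704/1.47 = 479 < K2 = 782; K2/α21 = 782/1.53 = 511 < K1 = 704.
Since both are reversed, neither can invade when rare; the interior point is a saddle.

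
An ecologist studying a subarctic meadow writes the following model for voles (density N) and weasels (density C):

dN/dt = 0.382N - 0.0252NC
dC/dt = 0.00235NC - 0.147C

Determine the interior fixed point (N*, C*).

Set dC/dt = 0 with C > 0: 0.00235N - 0.147 = 0, so N* = 0.147/0.00235 = 62.6.
Set dN/dt = 0 with N > 0: 0.382 - 0.0252C = 0, so C* = 0.382/0.0252 = 15.2.

N* ≈ 62.6, C* ≈ 15.2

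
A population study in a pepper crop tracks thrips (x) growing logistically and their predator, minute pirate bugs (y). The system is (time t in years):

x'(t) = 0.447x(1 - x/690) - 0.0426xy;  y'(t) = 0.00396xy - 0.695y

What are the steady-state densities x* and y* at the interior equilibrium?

From dy/dt = 0 with y > 0: 0.00396x* = 0.695, so x* = 176.
Substitute into dx/dt = 0: 0.447(1 - 176/690) = 0.0426y*.
The bracket is 0.746, giving y* = 0.333/0.0426 = 7.82.

x* ≈ 176, y* ≈ 7.82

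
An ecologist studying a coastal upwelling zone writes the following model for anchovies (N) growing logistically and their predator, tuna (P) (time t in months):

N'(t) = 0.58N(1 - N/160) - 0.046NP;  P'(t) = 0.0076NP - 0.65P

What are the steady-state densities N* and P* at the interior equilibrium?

From dP/dt = 0 with P > 0: 0.0076N* = 0.65, so N* = 85.5.
Substitute into dN/dt = 0: 0.58(1 - 85.5/160) = 0.046P*.
The bracket is 0.465, giving P* = 0.27/0.046 = 5.87.

N* ≈ 85.5, P* ≈ 5.87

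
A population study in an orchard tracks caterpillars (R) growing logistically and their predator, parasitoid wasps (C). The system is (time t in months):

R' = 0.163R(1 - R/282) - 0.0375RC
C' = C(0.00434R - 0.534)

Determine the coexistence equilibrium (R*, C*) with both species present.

From dC/dt = 0 with C > 0: 0.00434R* = 0.534, so R* = 123.
Substitute into dR/dt = 0: 0.163(1 - 123/282) = 0.0375C*.
The bracket is 0.564, giving C* = 0.0919/0.0375 = 2.45.

R* ≈ 123, C* ≈ 2.45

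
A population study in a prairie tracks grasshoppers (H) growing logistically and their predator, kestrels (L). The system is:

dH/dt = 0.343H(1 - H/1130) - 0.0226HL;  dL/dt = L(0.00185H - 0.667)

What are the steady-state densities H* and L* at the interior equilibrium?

From dL/dt = 0 with L > 0: 0.00185H* = 0.667, so H* = 361.
Substitute into dH/dt = 0: 0.343(1 - 361/1130) = 0.0226L*.
The bracket is 0.681, giving L* = 0.234/0.0226 = 10.3.

H* ≈ 361, L* ≈ 10.3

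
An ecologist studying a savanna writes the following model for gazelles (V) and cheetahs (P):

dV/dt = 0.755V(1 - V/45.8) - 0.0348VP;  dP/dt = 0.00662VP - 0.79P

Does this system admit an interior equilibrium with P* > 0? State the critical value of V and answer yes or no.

The predator equation gives dP/dt > 0 only when V > 0.79/0.00662 = 119.
Without the predator, V → K = 45.8. Since 45.8 < 119, the predator cannot invade.

Threshold V = 119; K < 119, so no, the predator goes extinct.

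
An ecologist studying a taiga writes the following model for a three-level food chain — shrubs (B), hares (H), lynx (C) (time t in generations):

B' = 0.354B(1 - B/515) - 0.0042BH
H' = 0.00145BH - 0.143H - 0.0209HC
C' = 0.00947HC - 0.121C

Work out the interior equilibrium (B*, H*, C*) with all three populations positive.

From dC/dt = 0: 0.00947H* = 0.121, so H* = 12.8.
From dB/dt = 0: 0.354(1 - B*/515) = 0.0042·12.8, giving B* = 515·(1 - 0.152) = 437.
From dH/dt = 0: 0.00145·437 - 0.143 = 0.0209C*, so C* = 0.491/0.0209 = 23.5.

B* ≈ 437, H* ≈ 12.8, C* ≈ 23.5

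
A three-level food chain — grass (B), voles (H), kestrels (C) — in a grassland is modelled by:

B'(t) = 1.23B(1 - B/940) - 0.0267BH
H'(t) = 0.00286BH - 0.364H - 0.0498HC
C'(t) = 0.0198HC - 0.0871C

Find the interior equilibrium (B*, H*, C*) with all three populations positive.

From dC/dt = 0: 0.0198H* = 0.0871, so H* = 4.4.
From dB/dt = 0: 1.23(1 - B*/940) = 0.0267·4.4, giving B* = 940·(1 - 0.0955) = 850.
From dH/dt = 0: 0.00286·850 - 0.364 = 0.0498C*, so C* = 2.07/0.0498 = 41.5.

B* ≈ 850, H* ≈ 4.4, C* ≈ 41.5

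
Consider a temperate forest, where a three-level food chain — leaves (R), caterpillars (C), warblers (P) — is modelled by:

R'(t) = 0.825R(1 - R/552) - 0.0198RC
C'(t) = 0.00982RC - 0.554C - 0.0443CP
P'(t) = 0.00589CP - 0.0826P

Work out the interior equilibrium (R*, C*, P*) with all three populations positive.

From dP/dt = 0: 0.00589C* = 0.0826, so C* = 14.
From dR/dt = 0: 0.825(1 - R*/552) = 0.0198·14, giving R* = 552·(1 - 0.337) = 366.
From dC/dt = 0: 0.00982·366 - 0.554 = 0.0443P*, so P* = 3.04/0.0443 = 68.7.

R* ≈ 366, C* ≈ 14, P* ≈ 68.7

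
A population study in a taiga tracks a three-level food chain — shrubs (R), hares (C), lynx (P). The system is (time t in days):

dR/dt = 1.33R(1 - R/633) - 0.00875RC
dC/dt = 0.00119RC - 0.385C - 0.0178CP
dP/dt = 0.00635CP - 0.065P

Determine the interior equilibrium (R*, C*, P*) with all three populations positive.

R* ≈ 590, C* ≈ 10.2, P* ≈ 17.8

From dP/dt = 0: 0.00635C* = 0.065, so C* = 10.2.
From dR/dt = 0: 1.33(1 - R*/633) = 0.00875·10.2, giving R* = 633·(1 - 0.0673) = 590.
From dC/dt = 0: 0.00119·590 - 0.385 = 0.0178P*, so P* = 0.318/0.0178 = 17.8.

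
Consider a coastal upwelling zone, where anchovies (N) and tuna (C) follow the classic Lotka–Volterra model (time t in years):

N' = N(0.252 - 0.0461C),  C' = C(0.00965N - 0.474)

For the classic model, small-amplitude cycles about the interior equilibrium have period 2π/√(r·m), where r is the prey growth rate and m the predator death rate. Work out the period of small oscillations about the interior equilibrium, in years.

Here r = 0.252 and m = 0.474, so r·m = 0.119.
ω = √0.119 = 0.346 per year, hence T = 2π/ω ≈ 18.2 years.

T ≈ 18.2 years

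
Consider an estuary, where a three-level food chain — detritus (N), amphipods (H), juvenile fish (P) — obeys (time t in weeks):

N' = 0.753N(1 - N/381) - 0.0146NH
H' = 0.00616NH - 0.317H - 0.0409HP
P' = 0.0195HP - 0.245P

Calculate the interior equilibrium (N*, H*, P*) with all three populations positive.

From dP/dt = 0: 0.0195H* = 0.245, so H* = 12.6.
From dN/dt = 0: 0.753(1 - N*/381) = 0.0146·12.6, giving N* = 381·(1 - 0.244) = 288.
From dH/dt = 0: 0.00616·288 - 0.317 = 0.0409P*, so P* = 1.46/0.0409 = 35.7.

N* ≈ 288, H* ≈ 12.6, P* ≈ 35.7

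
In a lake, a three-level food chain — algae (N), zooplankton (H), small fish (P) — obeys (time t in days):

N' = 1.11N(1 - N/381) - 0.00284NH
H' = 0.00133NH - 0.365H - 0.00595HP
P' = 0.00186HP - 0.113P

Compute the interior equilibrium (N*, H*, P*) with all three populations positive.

N* ≈ 322, H* ≈ 60.8, P* ≈ 10.6

From dP/dt = 0: 0.00186H* = 0.113, so H* = 60.8.
From dN/dt = 0: 1.11(1 - N*/381) = 0.00284·60.8, giving N* = 381·(1 - 0.155) = 322.
From dH/dt = 0: 0.00133·322 - 0.365 = 0.00595P*, so P* = 0.063/0.00595 = 10.6.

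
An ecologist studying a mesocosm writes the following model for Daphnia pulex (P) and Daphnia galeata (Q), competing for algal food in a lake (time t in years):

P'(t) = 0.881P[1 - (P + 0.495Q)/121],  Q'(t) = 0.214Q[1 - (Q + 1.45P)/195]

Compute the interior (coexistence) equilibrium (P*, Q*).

Setting both brackets to zero gives the nullclines P + 0.495Q = 121 and 1.45P + Q = 195.
Substituting Q = 195 - 1.45P into the first: P(1 - 0.495·1.45) = 121 - 0.495·195.
So P* = 24.5/0.282 = 86.7, and then Q* = 195 - 1.45·86.7 = 69.3.

P* ≈ 86.7, Q* ≈ 69.3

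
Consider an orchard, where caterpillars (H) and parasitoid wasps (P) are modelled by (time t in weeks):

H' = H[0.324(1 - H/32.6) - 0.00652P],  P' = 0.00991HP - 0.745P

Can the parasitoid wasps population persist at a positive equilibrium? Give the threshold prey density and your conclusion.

The predator equation gives dP/dt > 0 only when H > 0.745/0.00991 = 75.2.
Without the predator, H → K = 32.6. Since 32.6 < 75.2, the predator cannot invade.

Threshold H = 75.2; K < 75.2, so no, the predator goes extinct.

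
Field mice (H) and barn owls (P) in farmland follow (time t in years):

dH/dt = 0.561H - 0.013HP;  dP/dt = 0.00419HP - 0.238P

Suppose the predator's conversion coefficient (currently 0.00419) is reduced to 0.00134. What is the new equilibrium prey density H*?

At the interior fixed point, setting dP/dt = 0 with P > 0 fixes H* = (predator death rate)/(HP coefficient) — independent of the other coefficients.
With the change, H* = 0.238/0.00134 = 178; it rises from 56.8.

H* ≈ 178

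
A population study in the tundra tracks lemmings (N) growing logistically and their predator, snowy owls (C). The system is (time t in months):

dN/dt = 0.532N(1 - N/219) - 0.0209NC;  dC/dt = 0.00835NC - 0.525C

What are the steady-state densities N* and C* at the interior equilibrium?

From dC/dt = 0 with C > 0: 0.00835N* = 0.525, so N* = 62.9.
Substitute into dN/dt = 0: 0.532(1 - 62.9/219) = 0.0209C*.
The bracket is 0.713, giving C* = 0.379/0.0209 = 18.1.

N* ≈ 62.9, C* ≈ 18.1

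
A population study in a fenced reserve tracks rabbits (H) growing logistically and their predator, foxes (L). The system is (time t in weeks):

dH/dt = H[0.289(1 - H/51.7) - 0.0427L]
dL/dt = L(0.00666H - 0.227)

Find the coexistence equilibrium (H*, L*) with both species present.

H* ≈ 34.1, L* ≈ 2.31

From dL/dt = 0 with L > 0: 0.00666H* = 0.227, so H* = 34.1.
Substitute into dH/dt = 0: 0.289(1 - 34.1/51.7) = 0.0427L*.
The bracket is 0.341, giving L* = 0.0985/0.0427 = 2.31.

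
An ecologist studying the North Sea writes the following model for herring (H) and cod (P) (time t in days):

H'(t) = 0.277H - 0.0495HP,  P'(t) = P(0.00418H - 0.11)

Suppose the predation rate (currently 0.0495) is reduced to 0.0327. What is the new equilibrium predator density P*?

P* ≈ 8.47

At the interior fixed point, setting dH/dt = 0 with H > 0 fixes P* = (prey growth rate)/(HP coefficient) — independent of the other coefficients.
With the change, P* = 0.277/0.0327 = 8.47; it rises from 5.6.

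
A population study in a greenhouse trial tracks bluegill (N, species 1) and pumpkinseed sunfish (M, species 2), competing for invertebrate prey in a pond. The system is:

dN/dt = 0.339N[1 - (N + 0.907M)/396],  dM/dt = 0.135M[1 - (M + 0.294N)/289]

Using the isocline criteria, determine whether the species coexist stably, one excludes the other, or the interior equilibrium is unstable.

Compare the nullcline intercepts: K1/α12 = 396/0.907 = 437 > K2 = 289; K2/α21 = 289/0.294 = 983 > K1 = 396.
Since both inequalities hold, each species can invade when rare, so the interior equilibrium is stable.

stable coexistence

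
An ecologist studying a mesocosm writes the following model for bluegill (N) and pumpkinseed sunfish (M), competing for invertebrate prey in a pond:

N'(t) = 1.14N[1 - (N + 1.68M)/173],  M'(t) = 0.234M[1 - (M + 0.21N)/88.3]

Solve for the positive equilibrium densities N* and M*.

Setting both brackets to zero gives the nullclines N + 1.68M = 173 and 0.21N + M = 88.3.
Substituting M = 88.3 - 0.21N into the first: N(1 - 1.68·0.21) = 173 - 1.68·88.3.
So N* = 24.7/0.647 = 38.1, and then M* = 88.3 - 0.21·38.1 = 80.3.

N* ≈ 38.1, M* ≈ 80.3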